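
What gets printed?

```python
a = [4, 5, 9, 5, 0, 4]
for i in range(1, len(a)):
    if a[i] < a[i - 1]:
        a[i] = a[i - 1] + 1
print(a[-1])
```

i=1: 5>=4, unchanged → [4, 5, 9, 5, 0, 4]
i=2: 9>=5, unchanged → [4, 5, 9, 5, 0, 4]
i=3: 5<9, a[3] = 9+1 = 10 → [4, 5, 9, 10, 0, 4]
i=4: 0<10, a[4] = 10+1 = 11 → [4, 5, 9, 10, 11, 4]
i=5: 4<11, a[5] = 11+1 = 12 → [4, 5, 9, 10, 11, 12]

12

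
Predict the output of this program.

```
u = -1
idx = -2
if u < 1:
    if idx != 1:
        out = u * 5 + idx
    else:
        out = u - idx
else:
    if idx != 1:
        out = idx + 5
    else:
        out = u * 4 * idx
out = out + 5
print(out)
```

-2

u=-1, idx=-2
u < 1 is True; idx != 1 is True
→ out = u * 5 + idx = -7
out = (-7)+5 = -2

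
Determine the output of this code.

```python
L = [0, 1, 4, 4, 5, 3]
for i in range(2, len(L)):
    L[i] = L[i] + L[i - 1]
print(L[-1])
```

i=2: L[2] = 4+1 = 5 → [0, 1, 5, 4, 5, 3]
i=3: L[3] = 4+5 = 9 → [0, 1, 5, 9, 5, 3]
i=4: L[4] = 5+9 = 14 → [0, 1, 5, 9, 14, 3]
i=5: L[5] = 3+14 = 17 → [0, 1, 5, 9, 14, 17]

17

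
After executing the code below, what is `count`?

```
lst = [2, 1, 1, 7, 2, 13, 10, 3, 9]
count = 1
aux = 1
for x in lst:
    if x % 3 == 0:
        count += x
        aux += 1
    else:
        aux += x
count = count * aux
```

507

x=2: not %3==0; aux=3
x=1: not %3==0; aux=4
x=1: not %3==0; aux=5
x=7: not %3==0; aux=12
x=2: not %3==0; aux=14
x=13: not %3==0; aux=27
x=10: not %3==0; aux=37
x=3: %3==0, count = 1+3 = 4; aux=38
x=9: %3==0, count = 4+9 = 13; aux=39
count*aux = 13*39 = 507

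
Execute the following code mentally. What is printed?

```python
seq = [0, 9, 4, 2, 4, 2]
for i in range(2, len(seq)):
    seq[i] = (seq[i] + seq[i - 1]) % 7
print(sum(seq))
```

i=2: seq[2] = (4+9)%7 = 6 → [0, 9, 6, 2, 4, 2]
i=3: seq[3] = (2+6)%7 = 1 → [0, 9, 6, 1, 4, 2]
i=4: seq[4] = (4+1)%7 = 5 → [0, 9, 6, 1, 5, 2]
i=5: seq[5] = (2+5)%7 = 0 → [0, 9, 6, 1, 5, 0]
sum = 21

21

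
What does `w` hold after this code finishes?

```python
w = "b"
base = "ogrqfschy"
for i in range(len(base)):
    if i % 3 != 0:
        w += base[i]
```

'bgrfshy'

i=0: skip
i=1: add 'g' → 'bg'
i=2: add 'r' → 'bgr'
i=3: skip
i=4: add 'f' → 'bgrf'
i=5: add 's' → 'bgrfs'
i=6: skip
i=7: add 'h' → 'bgrfsh'
i=8: add 'y' → 'bgrfshy'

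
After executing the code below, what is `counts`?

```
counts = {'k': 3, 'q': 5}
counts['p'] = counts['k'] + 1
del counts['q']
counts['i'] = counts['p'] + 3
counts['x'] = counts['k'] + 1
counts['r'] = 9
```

{'k': 3, 'p': 4, 'i': 7, 'x': 4, 'r': 9}

counts['p'] = counts['k']+1 = 4 → {'k': 3, 'q': 5, 'p': 4}
del 'q' → {'k': 3, 'p': 4}
counts['i'] = counts['p']+3 = 7 → {'k': 3, 'p': 4, 'i': 7}
counts['x'] = counts['k']+1 = 4 → {'k': 3, 'p': 4, 'i': 7, 'x': 4}
counts['r'] = 9 → {'k': 3, 'p': 4, 'i': 7, 'x': 4, 'r': 9}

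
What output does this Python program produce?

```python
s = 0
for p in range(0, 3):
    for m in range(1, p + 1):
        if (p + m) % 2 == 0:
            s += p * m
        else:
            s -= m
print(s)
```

4

p=1,m=1: even sum, s = 0+1 = 1
p=2,m=1: odd sum, s = 1-1 = 0
p=2,m=2: even sum, s = 0+4 = 4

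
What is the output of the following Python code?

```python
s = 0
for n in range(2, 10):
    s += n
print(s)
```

44

n=2: s = 0+2 = 2
n=3: s = 2+3 = 5
n=4: s = 5+4 = 9
n=5: s = 9+5 = 14
n=6: s = 14+6 = 20
n=7: s = 20+7 = 27
n=8: s = 27+8 = 35
n=9: s = 35+9 = 44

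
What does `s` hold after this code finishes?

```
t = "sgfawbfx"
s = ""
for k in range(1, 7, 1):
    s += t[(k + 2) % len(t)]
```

'awbfxs'

k=1: add t[3]='a' → 'a'
k=2: add t[4]='w' → 'aw'
k=3: add t[5]='b' → 'awb'
k=4: add t[6]='f' → 'awbf'
k=5: add t[7]='x' → 'awbfx'
k=6: add t[0]='s' → 'awbfxs'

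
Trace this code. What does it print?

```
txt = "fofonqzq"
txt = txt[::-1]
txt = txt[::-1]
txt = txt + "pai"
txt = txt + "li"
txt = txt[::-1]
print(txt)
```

reverse → 'qzqnofof'
reverse → 'fofonqzq'
+ 'pai' → 'fofonqzqpai'
+ 'li' → 'fofonqzqpaili'
reverse → 'iliapqzqnofof'

iliapqzqnofof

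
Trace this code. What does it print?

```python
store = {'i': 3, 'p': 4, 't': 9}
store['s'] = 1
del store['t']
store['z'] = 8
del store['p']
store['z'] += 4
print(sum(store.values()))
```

16

store['s'] = 1 → {'i': 3, 'p': 4, 't': 9, 's': 1}
del 't' → {'i': 3, 'p': 4, 's': 1}
store['z'] = 8 → {'i': 3, 'p': 4, 's': 1, 'z': 8}
del 'p' → {'i': 3, 's': 1, 'z': 8}
store['z'] = 8+4 = 12 → {'i': 3, 's': 1, 'z': 12}
sum of values = 16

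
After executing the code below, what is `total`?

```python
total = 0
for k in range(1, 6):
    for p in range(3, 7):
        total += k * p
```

270

k=1,p=3: total = 0+3 = 3
k=1,p=4: total = 3+4 = 7
k=1,p=5: total = 7+5 = 12
k=1,p=6: total = 12+6 = 18
k=2,p=3: total = 18+6 = 24
k=2,p=4: total = 24+8 = 32
k=2,p=5: total = 32+10 = 42
k=2,p=6: total = 42+12 = 54
k=3,p=3: total = 54+9 = 63
k=3,p=4: total = 63+12 = 75
k=3,p=5: total = 75+15 = 90
k=3,p=6: total = 90+18 = 108
k=4,p=3: total = 108+12 = 120
k=4,p=4: total = 120+16 = 136
k=4,p=5: total = 136+20 = 156
k=4,p=6: total = 156+24 = 180
k=5,p=3: total = 180+15 = 195
k=5,p=4: total = 195+20 = 215
k=5,p=5: total = 215+25 = 240
k=5,p=6: total = 240+30 = 270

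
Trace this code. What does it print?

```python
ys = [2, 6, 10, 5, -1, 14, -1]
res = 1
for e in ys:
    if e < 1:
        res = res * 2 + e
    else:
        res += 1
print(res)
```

19

e=2: not <1, res = 1+1 = 2
e=6: not <1, res = 2+1 = 3
e=10: not <1, res = 3+1 = 4
e=5: not <1, res = 4+1 = 5
e=-1: <1, res = 5*2+(-1) = 9
e=14: not <1, res = 9+1 = 10
e=-1: <1, res = 10*2+(-1) = 19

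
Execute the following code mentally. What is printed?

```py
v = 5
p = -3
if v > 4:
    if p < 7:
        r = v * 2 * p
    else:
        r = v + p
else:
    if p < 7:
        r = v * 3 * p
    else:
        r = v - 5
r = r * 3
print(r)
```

v=5, p=-3
v > 4 is True; p < 7 is True
→ r = v * 2 * p = -30
r = (-30)*3 = -90

-90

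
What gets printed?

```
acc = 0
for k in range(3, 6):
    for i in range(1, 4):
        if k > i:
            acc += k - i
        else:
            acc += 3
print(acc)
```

k=3,i=1: 3>1, acc = 0+2 = 2
k=3,i=2: 3>2, acc = 2+1 = 3
k=3,i=3: not 3>3, acc = 3+3 = 6
k=4,i=1: 4>1, acc = 6+3 = 9
k=4,i=2: 4>2, acc = 9+2 = 11
k=4,i=3: 4>3, acc = 11+1 = 12
k=5,i=1: 5>1, acc = 12+4 = 16
k=5,i=2: 5>2, acc = 16+3 = 19
k=5,i=3: 5>3, acc = 19+2 = 21

21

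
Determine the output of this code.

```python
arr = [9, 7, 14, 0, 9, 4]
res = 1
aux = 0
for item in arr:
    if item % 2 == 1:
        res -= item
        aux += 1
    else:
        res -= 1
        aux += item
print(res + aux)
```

item=9: odd, res = 1-9 = -8; aux=1
item=7: odd, res = (-8)-7 = -15; aux=2
item=14: not odd, res = (-15)-1 = -16; aux=16
item=0: not odd, res = (-16)-1 = -17; aux=16
item=9: odd, res = (-17)-9 = -26; aux=17
item=4: not odd, res = (-26)-1 = -27; aux=21
res+aux = (-27)+21 = -6

-6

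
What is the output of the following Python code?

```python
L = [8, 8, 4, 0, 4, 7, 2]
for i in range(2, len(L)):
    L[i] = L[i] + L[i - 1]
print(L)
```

i=2: L[2] = 4+8 = 12 → [8, 8, 12, 0, 4, 7, 2]
i=3: L[3] = 0+12 = 12 → [8, 8, 12, 12, 4, 7, 2]
i=4: L[4] = 4+12 = 16 → [8, 8, 12, 12, 16, 7, 2]
i=5: L[5] = 7+16 = 23 → [8, 8, 12, 12, 16, 23, 2]
i=6: L[6] = 2+23 = 25 → [8, 8, 12, 12, 16, 23, 25]

[8, 8, 12, 12, 16, 23, 25]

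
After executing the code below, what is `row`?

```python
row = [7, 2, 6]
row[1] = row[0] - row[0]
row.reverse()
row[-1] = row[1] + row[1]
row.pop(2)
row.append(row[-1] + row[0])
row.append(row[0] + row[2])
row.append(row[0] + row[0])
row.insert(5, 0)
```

row[1] = row[0]-row[0] = 7-7 = 0 → [7, 0, 6]
reverse → [6, 0, 7]
row[-1] = row[1]+row[1] = 0+0 = 0 → [6, 0, 0]
pop(2) removes 0 → [6, 0]
append row[-1]+row[0] = 0+6 = 6 → [6, 0, 6]
append row[0]+row[2] = 6+6 = 12 → [6, 0, 6, 12]
append row[0]+row[0] = 6+6 = 12 → [6, 0, 6, 12, 12]
insert 0 at 5 → [6, 0, 6, 12, 12, 0]

[6, 0, 6, 12, 12, 0]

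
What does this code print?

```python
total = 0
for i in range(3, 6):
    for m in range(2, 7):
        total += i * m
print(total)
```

i=3,m=2: total = 0+6 = 6
i=3,m=3: total = 6+9 = 15
i=3,m=4: total = 15+12 = 27
i=3,m=5: total = 27+15 = 42
i=3,m=6: total = 42+18 = 60
i=4,m=2: total = 60+8 = 68
i=4,m=3: total = 68+12 = 80
i=4,m=4: total = 80+16 = 96
i=4,m=5: total = 96+20 = 116
i=4,m=6: total = 116+24 = 140
i=5,m=2: total = 140+10 = 150
i=5,m=3: total = 150+15 = 165
i=5,m=4: total = 165+20 = 185
i=5,m=5: total = 185+25 = 210
i=5,m=6: total = 210+30 = 240

240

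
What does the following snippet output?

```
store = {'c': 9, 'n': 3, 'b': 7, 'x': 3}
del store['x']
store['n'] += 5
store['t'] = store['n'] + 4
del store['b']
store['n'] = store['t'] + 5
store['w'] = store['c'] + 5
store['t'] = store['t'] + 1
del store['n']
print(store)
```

{'c': 9, 't': 13, 'w': 14}

del 'x' → {'c': 9, 'n': 3, 'b': 7}
store['n'] = 3+5 = 8 → {'c': 9, 'n': 8, 'b': 7}
store['t'] = store['n']+4 = 12 → {'c': 9, 'n': 8, 'b': 7, 't': 12}
del 'b' → {'c': 9, 'n': 8, 't': 12}
store['n'] = store['t']+5 = 17 → {'c': 9, 'n': 17, 't': 12}
store['w'] = store['c']+5 = 14 → {'c': 9, 'n': 17, 't': 12, 'w': 14}
store['t'] = store['t']+1 = 13 → {'c': 9, 'n': 17, 't': 13, 'w': 14}
del 'n' → {'c': 9, 't': 13, 'w': 14}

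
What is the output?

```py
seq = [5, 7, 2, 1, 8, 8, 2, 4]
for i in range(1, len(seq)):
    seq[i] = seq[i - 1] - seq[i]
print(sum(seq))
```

i=1: seq[1] = 5-7 = -2 → [5, -2, 2, 1, 8, 8, 2, 4]
i=2: seq[2] = (-2)-2 = -4 → [5, -2, -4, 1, 8, 8, 2, 4]
i=3: seq[3] = (-4)-1 = -5 → [5, -2, -4, -5, 8, 8, 2, 4]
i=4: seq[4] = (-5)-8 = -13 → [5, -2, -4, -5, -13, 8, 2, 4]
i=5: seq[5] = (-13)-8 = -21 → [5, -2, -4, -5, -13, -21, 2, 4]
i=6: seq[6] = (-21)-2 = -23 → [5, -2, -4, -5, -13, -21, -23, 4]
i=7: seq[7] = (-23)-4 = -27 → [5, -2, -4, -5, -13, -21, -23, -27]
sum = -90

-90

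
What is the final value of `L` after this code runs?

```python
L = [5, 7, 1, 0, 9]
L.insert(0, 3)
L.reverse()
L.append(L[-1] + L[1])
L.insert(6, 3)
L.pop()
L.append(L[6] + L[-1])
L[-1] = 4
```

insert 3 at 0 → [3, 5, 7, 1, 0, 9]
reverse → [9, 0, 1, 7, 5, 3]
append L[-1]+L[1] = 3+0 = 3 → [9, 0, 1, 7, 5, 3, 3]
insert 3 at 6 → [9, 0, 1, 7, 5, 3, 3, 3]
pop() removes 3 → [9, 0, 1, 7, 5, 3, 3]
append L[6]+L[-1] = 3+3 = 6 → [9, 0, 1, 7, 5, 3, 3, 6]
L[-1] = 4 → [9, 0, 1, 7, 5, 3, 3, 4]

[9, 0, 1, 7, 5, 3, 3, 4]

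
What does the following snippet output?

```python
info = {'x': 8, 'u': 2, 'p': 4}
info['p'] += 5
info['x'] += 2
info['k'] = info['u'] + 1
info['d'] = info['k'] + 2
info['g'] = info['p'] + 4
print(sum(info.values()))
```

info['p'] = 4+5 = 9 → {'x': 8, 'u': 2, 'p': 9}
info['x'] = 8+2 = 10 → {'x': 10, 'u': 2, 'p': 9}
info['k'] = info['u']+1 = 3 → {'x': 10, 'u': 2, 'p': 9, 'k': 3}
info['d'] = info['k']+2 = 5 → {'x': 10, 'u': 2, 'p': 9, 'k': 3, 'd': 5}
info['g'] = info['p']+4 = 13 → {'x': 10, 'u': 2, 'p': 9, 'k': 3, 'd': 5, 'g': 13}
sum of values = 42

42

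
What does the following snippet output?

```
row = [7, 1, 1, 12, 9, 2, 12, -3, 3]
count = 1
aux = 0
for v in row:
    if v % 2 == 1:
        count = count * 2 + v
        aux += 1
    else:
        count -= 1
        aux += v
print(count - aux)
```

v=7: odd, count = 1*2+7 = 9; aux=1
v=1: odd, count = 9*2+1 = 19; aux=2
v=1: odd, count = 19*2+1 = 39; aux=3
v=12: not odd, count = 39-1 = 38; aux=15
v=9: odd, count = 38*2+9 = 85; aux=16
v=2: not odd, count = 85-1 = 84; aux=18
v=12: not odd, count = 84-1 = 83; aux=30
v=-3: odd, count = 83*2+(-3) = 163; aux=31
v=3: odd, count = 163*2+3 = 329; aux=32
count-aux = 329-32 = 297

297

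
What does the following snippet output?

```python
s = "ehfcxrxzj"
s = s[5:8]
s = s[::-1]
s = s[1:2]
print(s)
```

slice [5:8] → 'rxz'
reverse → 'zxr'
slice [1:2] → 'x'

x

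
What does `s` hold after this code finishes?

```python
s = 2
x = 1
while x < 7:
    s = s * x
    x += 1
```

x=1: s = 2*1 = 2
x=2: s = 2*2 = 4
x=3: s = 4*3 = 12
x=4: s = 12*4 = 48
x=5: s = 48*5 = 240
x=6: s = 240*6 = 1440

1440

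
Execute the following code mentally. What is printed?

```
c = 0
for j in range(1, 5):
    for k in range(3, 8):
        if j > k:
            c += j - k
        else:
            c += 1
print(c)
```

j=1,k=3: not 1>3, c = 0+1 = 1
j=1,k=4: not 1>4, c = 1+1 = 2
j=1,k=5: not 1>5, c = 2+1 = 3
j=1,k=6: not 1>6, c = 3+1 = 4
j=1,k=7: not 1>7, c = 4+1 = 5
j=2,k=3: not 2>3, c = 5+1 = 6
j=2,k=4: not 2>4, c = 6+1 = 7
j=2,k=5: not 2>5, c = 7+1 = 8
j=2,k=6: not 2>6, c = 8+1 = 9
j=2,k=7: not 2>7, c = 9+1 = 10
j=3,k=3: not 3>3, c = 10+1 = 11
j=3,k=4: not 3>4, c = 11+1 = 12
j=3,k=5: not 3>5, c = 12+1 = 13
j=3,k=6: not 3>6, c = 13+1 = 14
j=3,k=7: not 3>7, c = 14+1 = 15
j=4,k=3: 4>3, c = 15+1 = 16
j=4,k=4: not 4>4, c = 16+1 = 17
j=4,k=5: not 4>5, c = 17+1 = 18
j=4,k=6: not 4>6, c = 18+1 = 19
j=4,k=7: not 4>7, c = 19+1 = 20

20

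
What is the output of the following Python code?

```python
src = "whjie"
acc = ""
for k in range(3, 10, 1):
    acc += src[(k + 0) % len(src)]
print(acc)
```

k=3: add src[3]='i' → 'i'
k=4: add src[4]='e' → 'ie'
k=5: add src[0]='w' → 'iew'
k=6: add src[1]='h' → 'iewh'
k=7: add src[2]='j' → 'iewhj'
k=8: add src[3]='i' → 'iewhji'
k=9: add src[4]='e' → 'iewhjie'

iewhjie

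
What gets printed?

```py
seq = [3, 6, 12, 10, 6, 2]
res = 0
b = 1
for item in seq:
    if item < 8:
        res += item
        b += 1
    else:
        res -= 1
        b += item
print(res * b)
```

405

item=3: <8, res = 0+3 = 3; b=2
item=6: <8, res = 3+6 = 9; b=3
item=12: not <8, res = 9-1 = 8; b=15
item=10: not <8, res = 8-1 = 7; b=25
item=6: <8, res = 7+6 = 13; b=26
item=2: <8, res = 13+2 = 15; b=27
res*b = 15*27 = 405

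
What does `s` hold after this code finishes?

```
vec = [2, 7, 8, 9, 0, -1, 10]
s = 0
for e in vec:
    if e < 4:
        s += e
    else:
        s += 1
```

e=2: <4, s = 0+2 = 2
e=7: not <4, s = 2+1 = 3
e=8: not <4, s = 3+1 = 4
e=9: not <4, s = 4+1 = 5
e=0: <4, s = 5+0 = 5
e=-1: <4, s = 5+(-1) = 4
e=10: not <4, s = 4+1 = 5

5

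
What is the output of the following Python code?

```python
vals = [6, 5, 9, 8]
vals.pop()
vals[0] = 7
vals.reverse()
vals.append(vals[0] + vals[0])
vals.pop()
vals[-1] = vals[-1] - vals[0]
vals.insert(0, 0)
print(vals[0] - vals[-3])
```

pop() removes 8 → [6, 5, 9]
vals[0] = 7 → [7, 5, 9]
reverse → [9, 5, 7]
append vals[0]+vals[0] = 9+9 = 18 → [9, 5, 7, 18]
pop() removes 18 → [9, 5, 7]
vals[-1] = vals[-1]-vals[0] = 7-9 = -2 → [9, 5, -2]
insert 0 at 0 → [0, 9, 5, -2]
vals[0]-vals[-3] = 0-9 = -9

-9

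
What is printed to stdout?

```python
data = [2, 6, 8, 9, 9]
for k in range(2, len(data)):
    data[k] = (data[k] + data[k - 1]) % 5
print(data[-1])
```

2

k=2: data[2] = (8+6)%5 = 4 → [2, 6, 4, 9, 9]
k=3: data[3] = (9+4)%5 = 3 → [2, 6, 4, 3, 9]
k=4: data[4] = (9+3)%5 = 2 → [2, 6, 4, 3, 2]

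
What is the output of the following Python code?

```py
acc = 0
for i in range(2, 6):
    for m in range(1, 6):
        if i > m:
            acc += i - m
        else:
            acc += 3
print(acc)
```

50

i=2,m=1: 2>1, acc = 0+1 = 1
i=2,m=2: not 2>2, acc = 1+3 = 4
i=2,m=3: not 2>3, acc = 4+3 = 7
i=2,m=4: not 2>4, acc = 7+3 = 10
i=2,m=5: not 2>5, acc = 10+3 = 13
i=3,m=1: 3>1, acc = 13+2 = 15
i=3,m=2: 3>2, acc = 15+1 = 16
i=3,m=3: not 3>3, acc = 16+3 = 19
i=3,m=4: not 3>4, acc = 19+3 = 22
i=3,m=5: not 3>5, acc = 22+3 = 25
i=4,m=1: 4>1, acc = 25+3 = 28
i=4,m=2: 4>2, acc = 28+2 = 30
i=4,m=3: 4>3, acc = 30+1 = 31
i=4,m=4: not 4>4, acc = 31+3 = 34
i=4,m=5: not 4>5, acc = 34+3 = 37
i=5,m=1: 5>1, acc = 37+4 = 41
i=5,m=2: 5>2, acc = 41+3 = 44
i=5,m=3: 5>3, acc = 44+2 = 46
i=5,m=4: 5>4, acc = 46+1 = 47
i=5,m=5: not 5>5, acc = 47+3 = 50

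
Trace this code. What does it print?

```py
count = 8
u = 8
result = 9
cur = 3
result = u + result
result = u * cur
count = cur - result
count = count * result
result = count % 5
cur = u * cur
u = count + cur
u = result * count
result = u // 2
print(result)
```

-252

result = 8+9 = 17
result = 8*3 = 24
count = 3-24 = -21
count = (-21)*24 = -504
result = (-504)%5 = 1
cur = 8*3 = 24
u = (-504)+24 = -480
u = 1*(-504) = -504
result = (-504)//2 = -252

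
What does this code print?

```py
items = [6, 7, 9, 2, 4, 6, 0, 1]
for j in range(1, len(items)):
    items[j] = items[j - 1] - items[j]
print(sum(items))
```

j=1: items[1] = 6-7 = -1 → [6, -1, 9, 2, 4, 6, 0, 1]
j=2: items[2] = (-1)-9 = -10 → [6, -1, -10, 2, 4, 6, 0, 1]
j=3: items[3] = (-10)-2 = -12 → [6, -1, -10, -12, 4, 6, 0, 1]
j=4: items[4] = (-12)-4 = -16 → [6, -1, -10, -12, -16, 6, 0, 1]
j=5: items[5] = (-16)-6 = -22 → [6, -1, -10, -12, -16, -22, 0, 1]
j=6: items[6] = (-22)-0 = -22 → [6, -1, -10, -12, -16, -22, -22, 1]
j=7: items[7] = (-22)-1 = -23 → [6, -1, -10, -12, -16, -22, -22, -23]
sum = -100

-100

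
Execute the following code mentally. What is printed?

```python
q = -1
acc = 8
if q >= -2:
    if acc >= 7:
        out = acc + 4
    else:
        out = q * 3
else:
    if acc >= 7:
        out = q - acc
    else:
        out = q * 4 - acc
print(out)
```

12

q=-1, acc=8
q >= -2 is True; acc >= 7 is True
→ out = acc + 4 = 12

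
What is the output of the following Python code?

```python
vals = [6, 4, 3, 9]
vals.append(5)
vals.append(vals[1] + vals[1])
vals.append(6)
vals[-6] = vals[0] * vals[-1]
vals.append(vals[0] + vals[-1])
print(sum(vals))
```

append 5 → [6, 4, 3, 9, 5]
append vals[1]+vals[1] = 4+4 = 8 → [6, 4, 3, 9, 5, 8]
append 6 → [6, 4, 3, 9, 5, 8, 6]
vals[-6] = vals[0]*vals[-1] = 6*6 = 36 → [6, 36, 3, 9, 5, 8, 6]
append vals[0]+vals[-1] = 6+6 = 12 → [6, 36, 3, 9, 5, 8, 6, 12]
sum = 85

85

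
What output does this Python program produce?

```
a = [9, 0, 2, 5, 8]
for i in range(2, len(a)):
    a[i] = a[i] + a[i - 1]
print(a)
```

[9, 0, 2, 7, 15]

i=2: a[2] = 2+0 = 2 → [9, 0, 2, 5, 8]
i=3: a[3] = 5+2 = 7 → [9, 0, 2, 7, 8]
i=4: a[4] = 8+7 = 15 → [9, 0, 2, 7, 15]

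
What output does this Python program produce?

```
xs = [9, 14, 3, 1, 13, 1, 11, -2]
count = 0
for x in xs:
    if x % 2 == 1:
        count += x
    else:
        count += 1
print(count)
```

x=9: odd, count = 0+9 = 9
x=14: not odd, count = 9+1 = 10
x=3: odd, count = 10+3 = 13
x=1: odd, count = 13+1 = 14
x=13: odd, count = 14+13 = 27
x=1: odd, count = 27+1 = 28
x=11: odd, count = 28+11 = 39
x=-2: not odd, count = 39+1 = 40

40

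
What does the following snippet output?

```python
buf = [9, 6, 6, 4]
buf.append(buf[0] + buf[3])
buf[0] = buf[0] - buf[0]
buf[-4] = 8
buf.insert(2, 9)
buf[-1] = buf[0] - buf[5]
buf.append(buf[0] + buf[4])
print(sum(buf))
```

append buf[0]+buf[3] = 9+4 = 13 → [9, 6, 6, 4, 13]
buf[0] = buf[0]-buf[0] = 9-9 = 0 → [0, 6, 6, 4, 13]
buf[-4] = 8 → [0, 8, 6, 4, 13]
insert 9 at 2 → [0, 8, 9, 6, 4, 13]
buf[-1] = buf[0]-buf[5] = 0-13 = -13 → [0, 8, 9, 6, 4, -13]
append buf[0]+buf[4] = 0+4 = 4 → [0, 8, 9, 6, 4, -13, 4]
sum = 18

18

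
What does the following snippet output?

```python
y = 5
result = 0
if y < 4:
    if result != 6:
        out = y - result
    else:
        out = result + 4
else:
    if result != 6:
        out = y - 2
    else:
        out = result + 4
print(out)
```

3

y=5, result=0
y < 4 is False; result != 6 is True
→ out = y - 2 = 3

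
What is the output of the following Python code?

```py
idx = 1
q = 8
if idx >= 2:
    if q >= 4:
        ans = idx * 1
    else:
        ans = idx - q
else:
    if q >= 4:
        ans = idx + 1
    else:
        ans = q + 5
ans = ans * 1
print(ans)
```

idx=1, q=8
idx >= 2 is False; q >= 4 is True
→ ans = idx + 1 = 2
ans = 2*1 = 2

2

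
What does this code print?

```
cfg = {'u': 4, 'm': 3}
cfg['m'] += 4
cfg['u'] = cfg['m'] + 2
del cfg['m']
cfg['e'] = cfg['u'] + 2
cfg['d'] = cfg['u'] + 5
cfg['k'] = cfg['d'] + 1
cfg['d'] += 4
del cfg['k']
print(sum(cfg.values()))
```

cfg['m'] = 3+4 = 7 → {'u': 4, 'm': 7}
cfg['u'] = cfg['m']+2 = 9 → {'u': 9, 'm': 7}
del 'm' → {'u': 9}
cfg['e'] = cfg['u']+2 = 11 → {'u': 9, 'e': 11}
cfg['d'] = cfg['u']+5 = 14 → {'u': 9, 'e': 11, 'd': 14}
cfg['k'] = cfg['d']+1 = 15 → {'u': 9, 'e': 11, 'd': 14, 'k': 15}
cfg['d'] = 14+4 = 18 → {'u': 9, 'e': 11, 'd': 18, 'k': 15}
del 'k' → {'u': 9, 'e': 11, 'd': 18}
sum of values = 38

38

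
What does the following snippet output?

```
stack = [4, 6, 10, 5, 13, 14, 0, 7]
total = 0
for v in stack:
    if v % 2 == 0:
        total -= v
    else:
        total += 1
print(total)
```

v=4: even, total = 0-4 = -4
v=6: even, total = (-4)-6 = -10
v=10: even, total = (-10)-10 = -20
v=5: not even, total = (-20)+1 = -19
v=13: not even, total = (-19)+1 = -18
v=14: even, total = (-18)-14 = -32
v=0: even, total = (-32)-0 = -32
v=7: not even, total = (-32)+1 = -31

-31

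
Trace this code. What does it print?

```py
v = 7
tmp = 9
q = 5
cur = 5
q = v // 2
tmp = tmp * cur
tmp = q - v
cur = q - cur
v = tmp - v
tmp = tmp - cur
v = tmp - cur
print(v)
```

0

q = 7//2 = 3
tmp = 9*5 = 45
tmp = 3-7 = -4
cur = 3-5 = -2
v = (-4)-7 = -11
tmp = (-4)-(-2) = -2
v = (-2)-(-2) = 0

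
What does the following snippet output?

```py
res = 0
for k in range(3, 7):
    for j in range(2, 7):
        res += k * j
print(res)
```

k=3,j=2: res = 0+6 = 6
k=3,j=3: res = 6+9 = 15
k=3,j=4: res = 15+12 = 27
k=3,j=5: res = 27+15 = 42
k=3,j=6: res = 42+18 = 60
k=4,j=2: res = 60+8 = 68
k=4,j=3: res = 68+12 = 80
k=4,j=4: res = 80+16 = 96
k=4,j=5: res = 96+20 = 116
k=4,j=6: res = 116+24 = 140
k=5,j=2: res = 140+10 = 150
k=5,j=3: res = 150+15 = 165
k=5,j=4: res = 165+20 = 185
k=5,j=5: res = 185+25 = 210
k=5,j=6: res = 210+30 = 240
k=6,j=2: res = 240+12 = 252
k=6,j=3: res = 252+18 = 270
k=6,j=4: res = 270+24 = 294
k=6,j=5: res = 294+30 = 324
k=6,j=6: res = 324+36 = 360

360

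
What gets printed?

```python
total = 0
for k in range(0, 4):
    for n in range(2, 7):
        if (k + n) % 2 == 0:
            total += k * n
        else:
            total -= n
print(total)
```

k=0,n=2: even sum, total = 0+0 = 0
k=0,n=3: odd sum, total = 0-3 = -3
k=0,n=4: even sum, total = (-3)+0 = -3
k=0,n=5: odd sum, total = (-3)-5 = -8
k=0,n=6: even sum, total = (-8)+0 = -8
k=1,n=2: odd sum, total = (-8)-2 = -10
k=1,n=3: even sum, total = (-10)+3 = -7
k=1,n=4: odd sum, total = (-7)-4 = -11
k=1,n=5: even sum, total = (-11)+5 = -6
k=1,n=6: odd sum, total = (-6)-6 = -12
k=2,n=2: even sum, total = (-12)+4 = -8
k=2,n=3: odd sum, total = (-8)-3 = -11
k=2,n=4: even sum, total = (-11)+8 = -3
k=2,n=5: odd sum, total = (-3)-5 = -8
k=2,n=6: even sum, total = (-8)+12 = 4
k=3,n=2: odd sum, total = 4-2 = 2
k=3,n=3: even sum, total = 2+9 = 11
k=3,n=4: odd sum, total = 11-4 = 7
k=3,n=5: even sum, total = 7+15 = 22
k=3,n=6: odd sum, total = 22-6 = 16

16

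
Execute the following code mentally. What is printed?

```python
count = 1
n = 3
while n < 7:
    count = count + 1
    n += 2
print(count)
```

n=3: count = 1+1 = 2
n=5: count = 2+1 = 3

3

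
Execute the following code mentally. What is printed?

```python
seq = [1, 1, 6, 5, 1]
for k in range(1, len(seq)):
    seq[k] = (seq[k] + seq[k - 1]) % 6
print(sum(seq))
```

8

k=1: seq[1] = (1+1)%6 = 2 → [1, 2, 6, 5, 1]
k=2: seq[2] = (6+2)%6 = 2 → [1, 2, 2, 5, 1]
k=3: seq[3] = (5+2)%6 = 1 → [1, 2, 2, 1, 1]
k=4: seq[4] = (1+1)%6 = 2 → [1, 2, 2, 1, 2]
sum = 8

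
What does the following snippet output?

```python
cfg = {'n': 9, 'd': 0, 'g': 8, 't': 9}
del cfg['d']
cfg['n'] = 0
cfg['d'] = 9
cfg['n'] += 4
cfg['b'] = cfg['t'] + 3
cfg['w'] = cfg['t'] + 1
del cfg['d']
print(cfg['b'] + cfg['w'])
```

22

del 'd' → {'n': 9, 'g': 8, 't': 9}
cfg['n'] = 0 → {'n': 0, 'g': 8, 't': 9}
cfg['d'] = 9 → {'n': 0, 'g': 8, 't': 9, 'd': 9}
cfg['n'] = 0+4 = 4 → {'n': 4, 'g': 8, 't': 9, 'd': 9}
cfg['b'] = cfg['t']+3 = 12 → {'n': 4, 'g': 8, 't': 9, 'd': 9, 'b': 12}
cfg['w'] = cfg['t']+1 = 10 → {'n': 4, 'g': 8, 't': 9, 'd': 9, 'b': 12, 'w': 10}
del 'd' → {'n': 4, 'g': 8, 't': 9, 'b': 12, 'w': 10}
cfg['b']+cfg['w'] = 12+10 = 22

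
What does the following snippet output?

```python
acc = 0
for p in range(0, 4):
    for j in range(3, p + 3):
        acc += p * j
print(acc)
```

53

p=1,j=3: acc = 0+3 = 3
p=2,j=3: acc = 3+6 = 9
p=2,j=4: acc = 9+8 = 17
p=3,j=3: acc = 17+9 = 26
p=3,j=4: acc = 26+12 = 38
p=3,j=5: acc = 38+15 = 53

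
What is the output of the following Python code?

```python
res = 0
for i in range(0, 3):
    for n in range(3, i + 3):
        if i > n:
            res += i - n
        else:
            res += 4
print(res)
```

12

i=1,n=3: not 1>3, res = 0+4 = 4
i=2,n=3: not 2>3, res = 4+4 = 8
i=2,n=4: not 2>4, res = 8+4 = 12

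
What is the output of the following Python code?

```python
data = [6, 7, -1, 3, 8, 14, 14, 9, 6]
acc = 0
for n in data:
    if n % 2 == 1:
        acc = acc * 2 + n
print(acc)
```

n=6: not odd
n=7: odd, acc = 0*2+7 = 7
n=-1: odd, acc = 7*2+(-1) = 13
n=3: odd, acc = 13*2+3 = 29
n=8: not odd
n=14: not odd
n=14: not odd
n=9: odd, acc = 29*2+9 = 67
n=6: not odd

67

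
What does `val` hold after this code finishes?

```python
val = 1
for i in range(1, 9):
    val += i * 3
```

109

i=1: val = 1+1*3 = 4
i=2: val = 4+2*3 = 10
i=3: val = 10+3*3 = 19
i=4: val = 19+4*3 = 31
i=5: val = 31+5*3 = 46
i=6: val = 46+6*3 = 64
i=7: val = 64+7*3 = 85
i=8: val = 85+8*3 = 109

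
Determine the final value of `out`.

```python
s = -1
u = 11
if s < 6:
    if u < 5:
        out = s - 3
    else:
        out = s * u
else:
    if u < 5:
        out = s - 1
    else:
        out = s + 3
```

s=-1, u=11
s < 6 is True; u < 5 is False
→ out = s * u = -11

-11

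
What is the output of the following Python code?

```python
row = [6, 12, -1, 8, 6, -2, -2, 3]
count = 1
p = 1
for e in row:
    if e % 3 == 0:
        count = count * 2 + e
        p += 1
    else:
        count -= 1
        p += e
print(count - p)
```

e=6: %3==0, count = 1*2+6 = 8; p=2
e=12: %3==0, count = 8*2+12 = 28; p=3
e=-1: not %3==0, count = 28-1 = 27; p=2
e=8: not %3==0, count = 27-1 = 26; p=10
e=6: %3==0, count = 26*2+6 = 58; p=11
e=-2: not %3==0, count = 58-1 = 57; p=9
e=-2: not %3==0, count = 57-1 = 56; p=7
e=3: %3==0, count = 56*2+3 = 115; p=8
count-p = 115-8 = 107

107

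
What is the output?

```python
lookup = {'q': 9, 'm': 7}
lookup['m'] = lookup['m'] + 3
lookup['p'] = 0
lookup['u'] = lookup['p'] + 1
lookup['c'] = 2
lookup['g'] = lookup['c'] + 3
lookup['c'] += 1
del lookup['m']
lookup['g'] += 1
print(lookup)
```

{'q': 9, 'p': 0, 'u': 1, 'c': 3, 'g': 6}

lookup['m'] = lookup['m']+3 = 10 → {'q': 9, 'm': 10}
lookup['p'] = 0 → {'q': 9, 'm': 10, 'p': 0}
lookup['u'] = lookup['p']+1 = 1 → {'q': 9, 'm': 10, 'p': 0, 'u': 1}
lookup['c'] = 2 → {'q': 9, 'm': 10, 'p': 0, 'u': 1, 'c': 2}
lookup['g'] = lookup['c']+3 = 5 → {'q': 9, 'm': 10, 'p': 0, 'u': 1, 'c': 2, 'g': 5}
lookup['c'] = 2+1 = 3 → {'q': 9, 'm': 10, 'p': 0, 'u': 1, 'c': 3, 'g': 5}
del 'm' → {'q': 9, 'p': 0, 'u': 1, 'c': 3, 'g': 5}
lookup['g'] = 5+1 = 6 → {'q': 9, 'p': 0, 'u': 1, 'c': 3, 'g': 6}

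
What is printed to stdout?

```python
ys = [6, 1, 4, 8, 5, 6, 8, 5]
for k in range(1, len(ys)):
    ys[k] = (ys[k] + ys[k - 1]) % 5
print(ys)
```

[6, 2, 1, 4, 4, 0, 3, 3]

k=1: ys[1] = (1+6)%5 = 2 → [6, 2, 4, 8, 5, 6, 8, 5]
k=2: ys[2] = (4+2)%5 = 1 → [6, 2, 1, 8, 5, 6, 8, 5]
k=3: ys[3] = (8+1)%5 = 4 → [6, 2, 1, 4, 5, 6, 8, 5]
k=4: ys[4] = (5+4)%5 = 4 → [6, 2, 1, 4, 4, 6, 8, 5]
k=5: ys[5] = (6+4)%5 = 0 → [6, 2, 1, 4, 4, 0, 8, 5]
k=6: ys[6] = (8+0)%5 = 3 → [6, 2, 1, 4, 4, 0, 3, 5]
k=7: ys[7] = (5+3)%5 = 3 → [6, 2, 1, 4, 4, 0, 3, 3]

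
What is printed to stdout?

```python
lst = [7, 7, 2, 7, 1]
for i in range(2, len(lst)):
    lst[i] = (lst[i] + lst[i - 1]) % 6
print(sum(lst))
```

26

i=2: lst[2] = (2+7)%6 = 3 → [7, 7, 3, 7, 1]
i=3: lst[3] = (7+3)%6 = 4 → [7, 7, 3, 4, 1]
i=4: lst[4] = (1+4)%6 = 5 → [7, 7, 3, 4, 5]
sum = 26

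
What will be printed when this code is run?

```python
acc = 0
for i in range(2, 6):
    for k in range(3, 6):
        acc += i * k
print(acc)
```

168

i=2,k=3: acc = 0+6 = 6
i=2,k=4: acc = 6+8 = 14
i=2,k=5: acc = 14+10 = 24
i=3,k=3: acc = 24+9 = 33
i=3,k=4: acc = 33+12 = 45
i=3,k=5: acc = 45+15 = 60
i=4,k=3: acc = 60+12 = 72
i=4,k=4: acc = 72+16 = 88
i=4,k=5: acc = 88+20 = 108
i=5,k=3: acc = 108+15 = 123
i=5,k=4: acc = 123+20 = 143
i=5,k=5: acc = 143+25 = 168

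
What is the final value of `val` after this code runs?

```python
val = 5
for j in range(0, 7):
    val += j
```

26

j=0: val = 5+0 = 5
j=1: val = 5+1 = 6
j=2: val = 6+2 = 8
j=3: val = 8+3 = 11
j=4: val = 11+4 = 15
j=5: val = 15+5 = 20
j=6: val = 20+6 = 26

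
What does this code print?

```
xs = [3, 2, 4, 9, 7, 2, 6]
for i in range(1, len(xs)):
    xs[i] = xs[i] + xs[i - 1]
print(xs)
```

[3, 5, 9, 18, 25, 27, 33]

i=1: xs[1] = 2+3 = 5 → [3, 5, 4, 9, 7, 2, 6]
i=2: xs[2] = 4+5 = 9 → [3, 5, 9, 9, 7, 2, 6]
i=3: xs[3] = 9+9 = 18 → [3, 5, 9, 18, 7, 2, 6]
i=4: xs[4] = 7+18 = 25 → [3, 5, 9, 18, 25, 2, 6]
i=5: xs[5] = 2+25 = 27 → [3, 5, 9, 18, 25, 27, 6]
i=6: xs[6] = 6+27 = 33 → [3, 5, 9, 18, 25, 27, 33]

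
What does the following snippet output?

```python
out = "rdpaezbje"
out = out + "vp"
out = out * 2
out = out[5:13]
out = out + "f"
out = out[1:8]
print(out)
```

bjevprd

+ 'vp' → 'rdpaezbjevp'
repeat ×2 → 'rdpaezbjevprdpaezbjevp'
slice [5:13] → 'zbjevprd'
+ 'f' → 'zbjevprdf'
slice [1:8] → 'bjevprd'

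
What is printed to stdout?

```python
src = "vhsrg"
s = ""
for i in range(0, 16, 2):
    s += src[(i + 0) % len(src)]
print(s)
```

vsghrvsg

i=0: add src[0]='v' → 'v'
i=2: add src[2]='s' → 'vs'
i=4: add src[4]='g' → 'vsg'
i=6: add src[1]='h' → 'vsgh'
i=8: add src[3]='r' → 'vsghr'
i=10: add src[0]='v' → 'vsghrv'
i=12: add src[2]='s' → 'vsghrvs'
i=14: add src[4]='g' → 'vsghrvsg'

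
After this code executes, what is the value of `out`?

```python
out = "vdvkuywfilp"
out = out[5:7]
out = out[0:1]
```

'y'

slice [5:7] → 'yw'
slice [0:1] → 'y'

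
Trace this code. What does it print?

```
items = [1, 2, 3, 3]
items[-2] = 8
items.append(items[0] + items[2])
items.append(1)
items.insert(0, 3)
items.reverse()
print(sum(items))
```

items[-2] = 8 → [1, 2, 8, 3]
append items[0]+items[2] = 1+8 = 9 → [1, 2, 8, 3, 9]
append 1 → [1, 2, 8, 3, 9, 1]
insert 3 at 0 → [3, 1, 2, 8, 3, 9, 1]
reverse → [1, 9, 3, 8, 2, 1, 3]
sum = 27

27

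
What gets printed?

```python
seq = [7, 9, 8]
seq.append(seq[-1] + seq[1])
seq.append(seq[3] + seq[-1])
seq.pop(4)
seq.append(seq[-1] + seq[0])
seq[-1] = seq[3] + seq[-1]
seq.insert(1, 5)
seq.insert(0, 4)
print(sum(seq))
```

91

append seq[-1]+seq[1] = 8+9 = 17 → [7, 9, 8, 17]
append seq[3]+seq[-1] = 17+17 = 34 → [7, 9, 8, 17, 34]
pop(4) removes 34 → [7, 9, 8, 17]
append seq[-1]+seq[0] = 17+7 = 24 → [7, 9, 8, 17, 24]
seq[-1] = seq[3]+seq[-1] = 17+24 = 41 → [7, 9, 8, 17, 41]
insert 5 at 1 → [7, 5, 9, 8, 17, 41]
insert 4 at 0 → [4, 7, 5, 9, 8, 17, 41]
sum = 91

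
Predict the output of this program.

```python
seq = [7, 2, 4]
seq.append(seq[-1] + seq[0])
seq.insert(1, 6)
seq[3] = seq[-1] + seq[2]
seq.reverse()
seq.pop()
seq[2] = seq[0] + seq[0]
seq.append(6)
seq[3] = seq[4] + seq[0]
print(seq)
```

append seq[-1]+seq[0] = 4+7 = 11 → [7, 2, 4, 11]
insert 6 at 1 → [7, 6, 2, 4, 11]
seq[3] = seq[-1]+seq[2] = 11+2 = 13 → [7, 6, 2, 13, 11]
reverse → [11, 13, 2, 6, 7]
pop() removes 7 → [11, 13, 2, 6]
seq[2] = seq[0]+seq[0] = 11+11 = 22 → [11, 13, 22, 6]
append 6 → [11, 13, 22, 6, 6]
seq[3] = seq[4]+seq[0] = 6+11 = 17 → [11, 13, 22, 17, 6]

[11, 13, 22, 17, 6]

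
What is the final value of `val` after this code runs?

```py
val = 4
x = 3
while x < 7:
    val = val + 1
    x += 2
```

6

x=3: val = 4+1 = 5
x=5: val = 5+1 = 6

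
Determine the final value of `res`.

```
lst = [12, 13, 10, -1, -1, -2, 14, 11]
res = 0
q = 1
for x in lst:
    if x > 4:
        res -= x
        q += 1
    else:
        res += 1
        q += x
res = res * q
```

x=12: >4, res = 0-12 = -12; q=2
x=13: >4, res = (-12)-13 = -25; q=3
x=10: >4, res = (-25)-10 = -35; q=4
x=-1: not >4, res = (-35)+1 = -34; q=3
x=-1: not >4, res = (-34)+1 = -33; q=2
x=-2: not >4, res = (-33)+1 = -32; q=0
x=14: >4, res = (-32)-14 = -46; q=1
x=11: >4, res = (-46)-11 = -57; q=2
res*q = (-57)*2 = -114

-114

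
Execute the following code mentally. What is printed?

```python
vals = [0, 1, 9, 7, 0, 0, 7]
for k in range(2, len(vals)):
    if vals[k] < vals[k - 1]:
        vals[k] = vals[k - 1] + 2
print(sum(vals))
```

66

k=2: 9>=1, unchanged → [0, 1, 9, 7, 0, 0, 7]
k=3: 7<9, vals[3] = 9+2 = 11 → [0, 1, 9, 11, 0, 0, 7]
k=4: 0<11, vals[4] = 11+2 = 13 → [0, 1, 9, 11, 13, 0, 7]
k=5: 0<13, vals[5] = 13+2 = 15 → [0, 1, 9, 11, 13, 15, 7]
k=6: 7<15, vals[6] = 15+2 = 17 → [0, 1, 9, 11, 13, 15, 17]
sum = 66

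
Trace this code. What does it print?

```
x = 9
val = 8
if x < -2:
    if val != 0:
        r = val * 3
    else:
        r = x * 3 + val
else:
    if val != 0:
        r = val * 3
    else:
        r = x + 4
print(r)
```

x=9, val=8
x < -2 is False; val != 0 is True
→ r = val * 3 = 24

24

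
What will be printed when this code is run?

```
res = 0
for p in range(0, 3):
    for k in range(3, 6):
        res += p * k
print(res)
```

36

p=0,k=3: res = 0+0 = 0
p=0,k=4: res = 0+0 = 0
p=0,k=5: res = 0+0 = 0
p=1,k=3: res = 0+3 = 3
p=1,k=4: res = 3+4 = 7
p=1,k=5: res = 7+5 = 12
p=2,k=3: res = 12+6 = 18
p=2,k=4: res = 18+8 = 26
p=2,k=5: res = 26+10 = 36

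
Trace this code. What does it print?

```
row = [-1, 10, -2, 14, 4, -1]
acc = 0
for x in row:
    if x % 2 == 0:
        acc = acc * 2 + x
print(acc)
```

x=-1: not even
x=10: even, acc = 0*2+10 = 10
x=-2: even, acc = 10*2+(-2) = 18
x=14: even, acc = 18*2+14 = 50
x=4: even, acc = 50*2+4 = 104
x=-1: not even

104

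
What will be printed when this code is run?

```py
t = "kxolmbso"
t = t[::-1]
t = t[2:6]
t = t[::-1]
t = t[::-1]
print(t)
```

bmlo

reverse → 'osbmloxk'
slice [2:6] → 'bmlo'
reverse → 'olmb'
reverse → 'bmlo'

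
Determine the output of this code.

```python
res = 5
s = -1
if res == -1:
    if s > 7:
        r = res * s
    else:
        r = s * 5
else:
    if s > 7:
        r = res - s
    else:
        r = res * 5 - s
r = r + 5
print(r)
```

31

res=5, s=-1
res == -1 is False; s > 7 is False
→ r = res * 5 - s = 26
r = 26+5 = 31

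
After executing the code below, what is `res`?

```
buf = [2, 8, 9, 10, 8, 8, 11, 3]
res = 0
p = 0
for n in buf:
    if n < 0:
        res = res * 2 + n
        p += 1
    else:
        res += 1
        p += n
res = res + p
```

67

n=2: not <0, res = 0+1 = 1; p=2
n=8: not <0, res = 1+1 = 2; p=10
n=9: not <0, res = 2+1 = 3; p=19
n=10: not <0, res = 3+1 = 4; p=29
n=8: not <0, res = 4+1 = 5; p=37
n=8: not <0, res = 5+1 = 6; p=45
n=11: not <0, res = 6+1 = 7; p=56
n=3: not <0, res = 7+1 = 8; p=59
res+p = 8+59 = 67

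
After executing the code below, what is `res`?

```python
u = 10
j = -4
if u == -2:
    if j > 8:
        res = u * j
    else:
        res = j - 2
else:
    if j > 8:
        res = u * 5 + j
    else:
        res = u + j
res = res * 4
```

24

u=10, j=-4
u == -2 is False; j > 8 is False
→ res = u + j = 6
res = 6*4 = 24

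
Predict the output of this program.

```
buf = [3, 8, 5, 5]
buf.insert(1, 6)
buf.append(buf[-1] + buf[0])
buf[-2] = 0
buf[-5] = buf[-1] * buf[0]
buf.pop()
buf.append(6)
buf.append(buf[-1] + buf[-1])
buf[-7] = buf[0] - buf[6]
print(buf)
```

[-9, 24, 8, 5, 0, 6, 12]

insert 6 at 1 → [3, 6, 8, 5, 5]
append buf[-1]+buf[0] = 5+3 = 8 → [3, 6, 8, 5, 5, 8]
buf[-2] = 0 → [3, 6, 8, 5, 0, 8]
buf[-5] = buf[-1]*buf[0] = 8*3 = 24 → [3, 24, 8, 5, 0, 8]
pop() removes 8 → [3, 24, 8, 5, 0]
append 6 → [3, 24, 8, 5, 0, 6]
append buf[-1]+buf[-1] = 6+6 = 12 → [3, 24, 8, 5, 0, 6, 12]
buf[-7] = buf[0]-buf[6] = 3-12 = -9 → [-9, 24, 8, 5, 0, 6, 12]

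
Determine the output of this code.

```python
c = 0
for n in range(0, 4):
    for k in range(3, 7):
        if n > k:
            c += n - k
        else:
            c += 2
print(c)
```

32

n=0,k=3: not 0>3, c = 0+2 = 2
n=0,k=4: not 0>4, c = 2+2 = 4
n=0,k=5: not 0>5, c = 4+2 = 6
n=0,k=6: not 0>6, c = 6+2 = 8
n=1,k=3: not 1>3, c = 8+2 = 10
n=1,k=4: not 1>4, c = 10+2 = 12
n=1,k=5: not 1>5, c = 12+2 = 14
n=1,k=6: not 1>6, c = 14+2 = 16
n=2,k=3: not 2>3, c = 16+2 = 18
n=2,k=4: not 2>4, c = 18+2 = 20
n=2,k=5: not 2>5, c = 20+2 = 22
n=2,k=6: not 2>6, c = 22+2 = 24
n=3,k=3: not 3>3, c = 24+2 = 26
n=3,k=4: not 3>4, c = 26+2 = 28
n=3,k=5: not 3>5, c = 28+2 = 30
n=3,k=6: not 3>6, c = 30+2 = 32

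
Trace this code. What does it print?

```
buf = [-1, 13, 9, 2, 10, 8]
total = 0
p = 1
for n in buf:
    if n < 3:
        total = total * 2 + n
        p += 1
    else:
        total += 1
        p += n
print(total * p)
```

258

n=-1: <3, total = 0*2+(-1) = -1; p=2
n=13: not <3, total = (-1)+1 = 0; p=15
n=9: not <3, total = 0+1 = 1; p=24
n=2: <3, total = 1*2+2 = 4; p=25
n=10: not <3, total = 4+1 = 5; p=35
n=8: not <3, total = 5+1 = 6; p=43
total*p = 6*43 = 258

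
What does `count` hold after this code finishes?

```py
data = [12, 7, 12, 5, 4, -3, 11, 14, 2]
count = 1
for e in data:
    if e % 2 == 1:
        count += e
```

e=12: not odd
e=7: odd, count = 1+7 = 8
e=12: not odd
e=5: odd, count = 8+5 = 13
e=4: not odd
e=-3: odd, count = 13+(-3) = 10
e=11: odd, count = 10+11 = 21
e=14: not odd
e=2: not odd

21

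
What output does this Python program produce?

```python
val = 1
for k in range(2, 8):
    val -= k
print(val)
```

k=2: val = 1-2 = -1
k=3: val = (-1)-3 = -4
k=4: val = (-4)-4 = -8
k=5: val = (-8)-5 = -13
k=6: val = (-13)-6 = -19
k=7: val = (-19)-7 = -26

-26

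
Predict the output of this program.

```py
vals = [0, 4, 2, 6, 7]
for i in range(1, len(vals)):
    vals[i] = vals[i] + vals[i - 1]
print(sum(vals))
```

41

i=1: vals[1] = 4+0 = 4 → [0, 4, 2, 6, 7]
i=2: vals[2] = 2+4 = 6 → [0, 4, 6, 6, 7]
i=3: vals[3] = 6+6 = 12 → [0, 4, 6, 12, 7]
i=4: vals[4] = 7+12 = 19 → [0, 4, 6, 12, 19]
sum = 41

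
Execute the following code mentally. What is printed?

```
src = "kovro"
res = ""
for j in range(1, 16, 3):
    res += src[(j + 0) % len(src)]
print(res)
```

j=1: add src[1]='o' → 'o'
j=4: add src[4]='o' → 'oo'
j=7: add src[2]='v' → 'oov'
j=10: add src[0]='k' → 'oovk'
j=13: add src[3]='r' → 'oovkr'

oovkr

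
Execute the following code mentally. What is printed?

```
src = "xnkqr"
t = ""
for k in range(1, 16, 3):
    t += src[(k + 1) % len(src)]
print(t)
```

k=1: add src[2]='k' → 'k'
k=4: add src[0]='x' → 'kx'
k=7: add src[3]='q' → 'kxq'
k=10: add src[1]='n' → 'kxqn'
k=13: add src[4]='r' → 'kxqnr'

kxqnr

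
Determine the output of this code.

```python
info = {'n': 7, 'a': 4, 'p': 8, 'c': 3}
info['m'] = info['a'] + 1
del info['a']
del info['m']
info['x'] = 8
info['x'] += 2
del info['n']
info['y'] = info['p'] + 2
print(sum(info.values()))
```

info['m'] = info['a']+1 = 5 → {'n': 7, 'a': 4, 'p': 8, 'c': 3, 'm': 5}
del 'a' → {'n': 7, 'p': 8, 'c': 3, 'm': 5}
del 'm' → {'n': 7, 'p': 8, 'c': 3}
info['x'] = 8 → {'n': 7, 'p': 8, 'c': 3, 'x': 8}
info['x'] = 8+2 = 10 → {'n': 7, 'p': 8, 'c': 3, 'x': 10}
del 'n' → {'p': 8, 'c': 3, 'x': 10}
info['y'] = info['p']+2 = 10 → {'p': 8, 'c': 3, 'x': 10, 'y': 10}
sum of values = 31

31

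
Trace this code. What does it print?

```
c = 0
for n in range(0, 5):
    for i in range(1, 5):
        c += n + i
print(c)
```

90

n=0,i=1: c = 0+1 = 1
n=0,i=2: c = 1+2 = 3
n=0,i=3: c = 3+3 = 6
n=0,i=4: c = 6+4 = 10
n=1,i=1: c = 10+2 = 12
n=1,i=2: c = 12+3 = 15
n=1,i=3: c = 15+4 = 19
n=1,i=4: c = 19+5 = 24
n=2,i=1: c = 24+3 = 27
n=2,i=2: c = 27+4 = 31
n=2,i=3: c = 31+5 = 36
n=2,i=4: c = 36+6 = 42
n=3,i=1: c = 42+4 = 46
n=3,i=2: c = 46+5 = 51
n=3,i=3: c = 51+6 = 57
n=3,i=4: c = 57+7 = 64
n=4,i=1: c = 64+5 = 69
n=4,i=2: c = 69+6 = 75
n=4,i=3: c = 75+7 = 82
n=4,i=4: c = 82+8 = 90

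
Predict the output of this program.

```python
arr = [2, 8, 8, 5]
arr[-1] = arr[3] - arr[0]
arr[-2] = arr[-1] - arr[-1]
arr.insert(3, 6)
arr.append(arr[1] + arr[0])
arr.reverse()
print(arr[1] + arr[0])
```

arr[-1] = arr[3]-arr[0] = 5-2 = 3 → [2, 8, 8, 3]
arr[-2] = arr[-1]-arr[-1] = 3-3 = 0 → [2, 8, 0, 3]
insert 6 at 3 → [2, 8, 0, 6, 3]
append arr[1]+arr[0] = 8+2 = 10 → [2, 8, 0, 6, 3, 10]
reverse → [10, 3, 6, 0, 8, 2]
arr[1]+arr[0] = 3+10 = 13

13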